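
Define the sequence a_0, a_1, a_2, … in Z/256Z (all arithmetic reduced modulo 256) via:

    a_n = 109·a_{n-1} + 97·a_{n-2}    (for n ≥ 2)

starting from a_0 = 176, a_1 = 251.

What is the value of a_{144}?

a_2 = 109·251 + 97·176 = 143
a_3 = 109·143 + 97·251 = 254
a_4 = 109·254 + 97·143 = 85
a_5 = 109·85 + 97·254 = 111
a_6 = 109·111 + 97·85 = 120
a_7 = 109·120 + 97·111 = 39
a_8 = 109·39 + 97·120 = 19
a_9 = 109·19 + 97·39 = 222
a_10 = 109·222 + 97·19 = 185
a_11 = 109·185 + 97·222 = 227
a_12 = 109·227 + 97·185 = 192
a_13 = 109·192 + 97·227 = 195
a_14 = 109·195 + 97·192 = 199
a_15 = 109·199 + 97·195 = 158
a_16 = 109·158 + 97·199 = 173
a_17 = 109·173 + 97·158 = 135
a_18 = 109·135 + 97·173 = 8
a_19 = 109·8 + 97·135 = 143
a_20 = 109·143 + 97·8 = 235
a_21 = 109·235 + 97·143 = 62
a_22 = 109·62 + 97·235 = 113
a_23 = 109·113 + 97·62 = 155
a_24 = 109·155 + 97·113 = 208
a_25 = 109·208 + 97·155 = 75
a_26 = 109·75 + 97·208 = 191
a_27 = 109·191 + 97·75 = 190
a_28 = 109·190 + 97·191 = 69
a_29 = 109·69 + 97·190 = 95
a_30 = 109·95 + 97·69 = 152
a_31 = 109·152 + 97·95 = 183
a_32 = 109·183 + 97·152 = 131
a_33 = 109·131 + 97·183 = 30
a_34 = 109·30 + 97·131 = 105
a_35 = 109·105 + 97·30 = 19
a_36 = 109·19 + 97·105 = 224
a_37 = 109·224 + 97·19 = 147
a_38 = 109·147 + 97·224 = 119
a_39 = 109·119 + 97·147 = 94
a_40 = 109·94 + 97·119 = 29
a_41 = 109·29 + 97·94 = 247
a_42 = 109·247 + 97·29 = 40
a_43 = 109·40 + 97·247 = 159
a_44 = 109·159 + 97·40 = 219
a_45 = 109·219 + 97·159 = 126
a_46 = 109·126 + 97·219 = 161
a_47 = 109·161 + 97·126 = 75
a_48 = 109·75 + 97·161 = 240
a_49 = 109·240 + 97·75 = 155
a_50 = 109·155 + 97·240 = 239
a_51 = 109·239 + 97·155 = 126
a_52 = 109·126 + 97·239 = 53
a_53 = 109·53 + 97·126 = 79
a_54 = 109·79 + 97·53 = 184
a_55 = 109·184 + 97·79 = 71
a_56 = 109·71 + 97·184 = 243
a_57 = 109·243 + 97·71 = 94
a_58 = 109·94 + 97·243 = 25
a_59 = 109·25 + 97·94 = 67
a_60 = 109·67 + 97·25 = 0
a_61 = 109·0 + 97·67 = 99
a_62 = 109·99 + 97·0 = 39
a_63 = 109·39 + 97·99 = 30
a_64 = 109·30 + 97·39 = 141
a_65 = 109·141 + 97·30 = 103
a_66 = 109·103 + 97·141 = 72
a_67 = 109·72 + 97·103 = 175
a_68 = 109·175 + 97·72 = 203
a_69 = 109·203 + 97·175 = 190
a_70 = 109·190 + 97·203 = 209
a_71 = 109·209 + 97·190 = 251
a_72 = 109·251 + 97·209 = 16
a_73 = 109·16 + 97·251 = 235
a_74 = 109·235 + 97·16 = 31
a_75 = 109·31 + 97·235 = 62
a_76 = 109·62 + 97·31 = 37
a_77 = 109·37 + 97·62 = 63
a_78 = 109·63 + 97·37 = 216
a_79 = 109·216 + 97·63 = 215
a_80 = 109·215 + 97·216 = 99
a_81 = 109·99 + 97·215 = 158
a_82 = 109·158 + 97·99 = 201
a_83 = 109·201 + 97·158 = 115
a_84 = 109·115 + 97·201 = 32
a_85 = 109·32 + 97·115 = 51
a_86 = 109·51 + 97·32 = 215
a_87 = 109·215 + 97·51 = 222
a_88 = 109·222 + 97·215 = 253
a_89 = 109·253 + 97·222 = 215
a_90 = 109·215 + 97·253 = 104
a_91 = 109·104 + 97·215 = 191
a_92 = 109·191 + 97·104 = 187
a_93 = 109·187 + 97·191 = 254
a_94 = 109·254 + 97·187 = 1
a_95 = 109·1 + 97·254 = 171
a_96 = 109·171 + 97·1 = 48
a_97 = 109·48 + 97·171 = 59
a_98 = 109·59 + 97·48 = 79
a_99 = 109·79 + 97·59 = 254
a_100 = 109·254 + 97·79 = 21
a_101 = 109·21 + 97·254 = 47
a_102 = 109·47 + 97·21 = 248
a_103 = 109·248 + 97·47 = 103
a_104 = 109·103 + 97·248 = 211
a_105 = 109·211 + 97·103 = 222
a_106 = 109·222 + 97·211 = 121
a_107 = 109·121 + 97·222 = 163
a_108 = 109·163 + 97·121 = 64
a_109 = 109·64 + 97·163 = 3
a_110 = 109·3 + 97·64 = 135
a_111 = 109·135 + 97·3 = 158
a_112 = 109·158 + 97·135 = 109
a_113 = 109·109 + 97·158 = 71
a_114 = 109·71 + 97·109 = 136
a_115 = 109·136 + 97·71 = 207
a_116 = 109·207 + 97·136 = 171
a_117 = 109·171 + 97·207 = 62
a_118 = 109·62 + 97·171 = 49
a_119 = 109·49 + 97·62 = 91
a_120 = 109·91 + 97·49 = 80
a_121 = 109·80 + 97·91 = 139
a_122 = 109·139 + 97·80 = 127
a_123 = 109·127 + 97·139 = 190
a_124 = 109·190 + 97·127 = 5
a_125 = 109·5 + 97·190 = 31
a_126 = 109·31 + 97·5 = 24
a_127 = 109·24 + 97·31 = 247
a_128 = 109·247 + 97·24 = 67
a_129 = 109·67 + 97·247 = 30
a_130 = 109·30 + 97·67 = 41
a_131 = 109·41 + 97·30 = 211
a_132 = 109·211 + 97·41 = 96
a_133 = 109·96 + 97·211 = 211
a_134 = 109·211 + 97·96 = 55
a_135 = 109·55 + 97·211 = 94
a_136 = 109·94 + 97·55 = 221
a_137 = 109·221 + 97·94 = 183
a_138 = 109·183 + 97·221 = 168
a_139 = 109·168 + 97·183 = 223
a_140 = 109·223 + 97·168 = 155
a_141 = 109·155 + 97·223 = 126
a_142 = 109·126 + 97·155 = 97
a_143 = 109·97 + 97·126 = 11
a_144 = 109·11 + 97·97 = 112

112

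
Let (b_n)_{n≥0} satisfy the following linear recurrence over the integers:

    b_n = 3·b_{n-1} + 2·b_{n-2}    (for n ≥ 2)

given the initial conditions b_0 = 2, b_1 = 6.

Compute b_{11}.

2020590

b_2 = 3·6 + 2·2 = 22
b_3 = 3·22 + 2·6 = 78
b_4 = 3·78 + 2·22 = 278
b_5 = 3·278 + 2·78 = 990
b_6 = 3·990 + 2·278 = 3526
b_7 = 3·3526 + 2·990 = 12558
b_8 = 3·12558 + 2·3526 = 44726
b_9 = 3·44726 + 2·12558 = 159294
b_10 = 3·159294 + 2·44726 = 567334
b_11 = 3·567334 + 2·159294 = 2020590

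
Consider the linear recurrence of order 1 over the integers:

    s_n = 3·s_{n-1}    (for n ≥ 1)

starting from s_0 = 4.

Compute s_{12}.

s_1 = 3·4 = 12
s_2 = 3·12 = 36
s_3 = 3·36 = 108
s_4 = 3·108 = 324
s_5 = 3·324 = 972
s_6 = 3·972 = 2916
s_7 = 3·2916 = 8748
s_8 = 3·8748 = 26244
s_9 = 3·26244 = 78732
s_10 = 3·78732 = 236196
s_11 = 3·236196 = 708588
s_12 = 3·708588 = 2125764

2125764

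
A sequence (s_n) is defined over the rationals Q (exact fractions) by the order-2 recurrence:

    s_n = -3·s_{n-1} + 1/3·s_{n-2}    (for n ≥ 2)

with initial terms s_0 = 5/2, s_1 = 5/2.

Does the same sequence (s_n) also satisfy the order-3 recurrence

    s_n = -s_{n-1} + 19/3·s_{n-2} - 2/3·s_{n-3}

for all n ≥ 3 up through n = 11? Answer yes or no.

Terms s_0..s_11: 5/2, 5/2, -20/3, 125/6, -1165/18, 1810/9, -33745/54, 104855/54, -488720/81, 3037175/162, -28312015/486, 43986610/243
n=3: candidate gives 125/6, actual s_3 = 125/6 ✓
n=4: candidate gives -1165/18, actual s_4 = -1165/18 ✓
n=5: candidate gives 1810/9, actual s_5 = 1810/9 ✓
n=6: candidate gives -33745/54, actual s_6 = -33745/54 ✓
n=7: candidate gives 104855/54, actual s_7 = 104855/54 ✓
n=8: candidate gives -488720/81, actual s_8 = -488720/81 ✓
n=9: candidate gives 3037175/162, actual s_9 = 3037175/162 ✓
n=10: candidate gives -28312015/486, actual s_10 = -28312015/486 ✓
n=11: candidate gives 43986610/243, actual s_11 = 43986610/243 ✓

yes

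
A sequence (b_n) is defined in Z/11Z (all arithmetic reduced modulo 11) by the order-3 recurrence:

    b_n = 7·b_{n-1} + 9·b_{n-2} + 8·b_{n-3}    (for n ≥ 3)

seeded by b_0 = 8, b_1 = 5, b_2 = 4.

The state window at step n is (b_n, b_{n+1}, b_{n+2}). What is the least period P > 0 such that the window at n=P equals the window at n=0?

n=0: window = (8, 5, 4)
n=1: window = (5, 4, 5)
n=2: window = (4, 5, 1)
n=3: window = (5, 1, 7)
n=4: window = (1, 7, 10)
n=5: window = (7, 10, 9)
n=6: window = (10, 9, 0)
n=7: window = (9, 0, 7)
n=8: window = (0, 7, 0)
n=9: window = (7, 0, 8)
n=10: window = (0, 8, 2)
n=11: window = (8, 2, 9)
n=12: window = (2, 9, 2)
n=13: window = (9, 2, 1)
n=14: window = (2, 1, 9)
n=15: window = (1, 9, 0)
n=16: window = (9, 0, 1)
n=17: window = (0, 1, 2)
n=18: window = (1, 2, 1)
n=19: window = (2, 1, 0)
n=20: window = (1, 0, 3)
n=21: window = (0, 3, 7)
n=22: window = (3, 7, 10)
n=23: window = (7, 10, 3)
n=24: window = (10, 3, 2)
n=25: window = (3, 2, 0)
n=26: window = (2, 0, 9)
n=27: window = (0, 9, 2)
n=28: window = (9, 2, 7)
n=29: window = (2, 7, 7)
n=30: window = (7, 7, 7)
n=31: window = (7, 7, 3)
n=32: window = (7, 3, 8)
n=33: window = (3, 8, 7)
n=34: window = (8, 7, 2)
n=35: window = (7, 2, 9)
n=36: window = (2, 9, 5)
n=37: window = (9, 5, 0)
n=38: window = (5, 0, 7)
n=39: window = (0, 7, 1)
n=40: window = (7, 1, 4)
…
n=1328: window = (10, 5, 8)
n=1329: window = (5, 8, 5)
n=1330: window = (8, 5, 4)
window at n=1330 equals window at n=0 → period = 1330

1330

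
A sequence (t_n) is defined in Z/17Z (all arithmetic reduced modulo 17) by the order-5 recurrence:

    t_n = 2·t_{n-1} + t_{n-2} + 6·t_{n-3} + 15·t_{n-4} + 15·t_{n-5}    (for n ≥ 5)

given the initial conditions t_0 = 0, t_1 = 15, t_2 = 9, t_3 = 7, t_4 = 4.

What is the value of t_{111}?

t_5 = 2·4 + 1·7 + 6·9 + 15·15 + 15·0 = 5
t_6 = 2·5 + 1·4 + 6·7 + 15·9 + 15·15 = 8
t_7 = 2·8 + 1·5 + 6·4 + 15·7 + 15·9 = 13
t_8 = 2·13 + 1·8 + 6·5 + 15·4 + 15·7 = 8
t_9 = 2·8 + 1·13 + 6·8 + 15·5 + 15·4 = 8
t_10 = 2·8 + 1·8 + 6·13 + 15·8 + 15·5 = 8
Continuing the recurrence:
  t_11 = 13;  t_12 = 6;  t_13 = 7;  t_14 = 15;  t_15 = 14;  t_16 = 13
  t_17 = 2;  t_18 = 6;  t_19 = 0;  t_20 = 15;  t_21 = 2;  t_22 = 3
  t_23 = 1;  t_24 = 4;  t_25 = 10;  t_26 = 3;  t_27 = 15;  t_28 = 15
  t_29 = 1;  t_30 = 13;  t_31 = 13;  t_32 = 2;  t_33 = 12;  t_34 = 8
  t_35 = 5;  t_36 = 9;  t_37 = 9;  t_38 = 0;  t_39 = 3;  t_40 = 15
  t_41 = 14;  t_42 = 9;  t_43 = 14;  t_44 = 0;  t_45 = 10;  t_46 = 7
  t_47 = 12;  t_48 = 12;  t_49 = 7;  t_50 = 13;  t_51 = 16;  t_52 = 5
  t_53 = 15;  t_54 = 6;  t_55 = 16;  t_56 = 1;  t_57 = 14;  t_58 = 15
  t_59 = 6;  t_60 = 9;  t_61 = 16;  t_62 = 2;  t_63 = 15;  t_64 = 13
  t_65 = 3;  t_66 = 5;  t_67 = 6;  t_68 = 13;  t_69 = 13;  t_70 = 8
  t_71 = 0;  t_72 = 14;  t_73 = 7;  t_74 = 3;  t_75 = 13;  t_76 = 9
  t_77 = 7;  t_78 = 13;  t_79 = 4;  t_80 = 2;  t_81 = 3;  t_82 = 9
  t_83 = 16;  t_84 = 13;  t_85 = 1;  t_86 = 2;  t_87 = 16;  t_88 = 16
  t_89 = 15;  t_90 = 0;  t_91 = 7;  t_92 = 6;  t_93 = 8;  t_94 = 0
  t_95 = 13;  t_96 = 14;  t_97 = 13;  t_98 = 0;  t_99 = 3;  t_100 = 13
  t_101 = 9;  t_102 = 6;  t_103 = 8;  t_104 = 10;  t_105 = 3;  t_106 = 0
  t_107 = 1;  t_108 = 1;  t_109 = 11
t_110 = 2·11 + 1·1 + 6·1 + 15·0 + 15·3 = 6
t_111 = 2·6 + 1·11 + 6·1 + 15·1 + 15·0 = 10

10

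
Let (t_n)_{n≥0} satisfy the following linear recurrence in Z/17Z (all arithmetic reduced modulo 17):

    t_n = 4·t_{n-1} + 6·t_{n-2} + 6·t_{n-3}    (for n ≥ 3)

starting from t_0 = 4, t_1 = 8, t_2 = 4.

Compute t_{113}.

9

t_3 = 4·4 + 6·8 + 6·4 = 3
t_4 = 4·3 + 6·4 + 6·8 = 16
t_5 = 4·16 + 6·3 + 6·4 = 4
t_6 = 4·4 + 6·16 + 6·3 = 11
t_7 = 4·11 + 6·4 + 6·16 = 11
t_8 = 4·11 + 6·11 + 6·4 = 15
t_9 = 4·15 + 6·11 + 6·11 = 5
t_10 = 4·5 + 6·15 + 6·11 = 6
t_11 = 4·6 + 6·5 + 6·15 = 8
t_12 = 4·8 + 6·6 + 6·5 = 13
t_13 = 4·13 + 6·8 + 6·6 = 0
t_14 = 4·0 + 6·13 + 6·8 = 7
t_15 = 4·7 + 6·0 + 6·13 = 4
t_16 = 4·4 + 6·7 + 6·0 = 7
t_17 = 4·7 + 6·4 + 6·7 = 9
t_18 = 4·9 + 6·7 + 6·4 = 0
t_19 = 4·0 + 6·9 + 6·7 = 11
t_20 = 4·11 + 6·0 + 6·9 = 13
t_21 = 4·13 + 6·11 + 6·0 = 16
t_22 = 4·16 + 6·13 + 6·11 = 4
t_23 = 4·4 + 6·16 + 6·13 = 3
t_24 = 4·3 + 6·4 + 6·16 = 13
t_25 = 4·13 + 6·3 + 6·4 = 9
t_26 = 4·9 + 6·13 + 6·3 = 13
t_27 = 4·13 + 6·9 + 6·13 = 14
t_28 = 4·14 + 6·13 + 6·9 = 1
t_29 = 4·1 + 6·14 + 6·13 = 13
t_30 = 4·13 + 6·1 + 6·14 = 6
t_31 = 4·6 + 6·13 + 6·1 = 6
t_32 = 4·6 + 6·6 + 6·13 = 2
t_33 = 4·2 + 6·6 + 6·6 = 12
t_34 = 4·12 + 6·2 + 6·6 = 11
t_35 = 4·11 + 6·12 + 6·2 = 9
t_36 = 4·9 + 6·11 + 6·12 = 4
t_37 = 4·4 + 6·9 + 6·11 = 0
t_38 = 4·0 + 6·4 + 6·9 = 10
t_39 = 4·10 + 6·0 + 6·4 = 13
t_40 = 4·13 + 6·10 + 6·0 = 10
t_41 = 4·10 + 6·13 + 6·10 = 8
t_42 = 4·8 + 6·10 + 6·13 = 0
t_43 = 4·0 + 6·8 + 6·10 = 6
t_44 = 4·6 + 6·0 + 6·8 = 4
t_45 = 4·4 + 6·6 + 6·0 = 1
t_46 = 4·1 + 6·4 + 6·6 = 13
t_47 = 4·13 + 6·1 + 6·4 = 14
t_48 = 4·14 + 6·13 + 6·1 = 4
t_49 = 4·4 + 6·14 + 6·13 = 8
t_50 = 4·8 + 6·4 + 6·14 = 4
(t_48, t_49, t_50) = (4, 8, 4) = (t_0, t_1, t_2), so the sequence has period 48.
113 ≡ 17 (mod 48), hence t_113 = t_17 = 9.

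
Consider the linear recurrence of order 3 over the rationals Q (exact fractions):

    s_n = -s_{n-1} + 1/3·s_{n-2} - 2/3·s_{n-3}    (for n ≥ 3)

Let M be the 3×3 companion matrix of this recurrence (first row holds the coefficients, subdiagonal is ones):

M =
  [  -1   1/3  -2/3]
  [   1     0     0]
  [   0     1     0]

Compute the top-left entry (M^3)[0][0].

(M^3)[0][0] is the top entry after applying M 3 times to the unit state (1, 0, 0). Equivalently it is h_{5} for the auxiliary sequence (h_n) obeying the same recurrence with h_2 = 1 and h_i = 0 for 0 ≤ i < 2:
h_3 = -1·1 + 1/3·0 + -2/3·0 = -1
h_4 = -1·-1 + 1/3·1 + -2/3·0 = 4/3
h_5 = -1·4/3 + 1/3·-1 + -2/3·1 = -7/3

-7/3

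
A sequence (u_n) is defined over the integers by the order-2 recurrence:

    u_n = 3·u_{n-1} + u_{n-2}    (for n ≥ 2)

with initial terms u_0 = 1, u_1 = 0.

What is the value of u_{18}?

183642229

u_2 = 3·0 + 1·1 = 1
u_3 = 3·1 + 1·0 = 3
u_4 = 3·3 + 1·1 = 10
u_5 = 3·10 + 1·3 = 33
u_6 = 3·33 + 1·10 = 109
u_7 = 3·109 + 1·33 = 360
u_8 = 3·360 + 1·109 = 1189
u_9 = 3·1189 + 1·360 = 3927
u_10 = 3·3927 + 1·1189 = 12970
u_11 = 3·12970 + 1·3927 = 42837
u_12 = 3·42837 + 1·12970 = 141481
u_13 = 3·141481 + 1·42837 = 467280
u_14 = 3·467280 + 1·141481 = 1543321
u_15 = 3·1543321 + 1·467280 = 5097243
u_16 = 3·5097243 + 1·1543321 = 16835050
u_17 = 3·16835050 + 1·5097243 = 55602393
u_18 = 3·55602393 + 1·16835050 = 183642229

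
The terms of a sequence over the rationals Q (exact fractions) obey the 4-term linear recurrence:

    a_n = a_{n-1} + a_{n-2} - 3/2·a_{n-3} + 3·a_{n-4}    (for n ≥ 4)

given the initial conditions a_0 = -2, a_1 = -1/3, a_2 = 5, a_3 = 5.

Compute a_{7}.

a_4 = 1·5 + 1·5 + -3/2·-1/3 + 3·-2 = 9/2
a_5 = 1·9/2 + 1·5 + -3/2·5 + 3·-1/3 = 1
a_6 = 1·1 + 1·9/2 + -3/2·5 + 3·5 = 13
a_7 = 1·13 + 1·1 + -3/2·9/2 + 3·5 = 89/4

89/4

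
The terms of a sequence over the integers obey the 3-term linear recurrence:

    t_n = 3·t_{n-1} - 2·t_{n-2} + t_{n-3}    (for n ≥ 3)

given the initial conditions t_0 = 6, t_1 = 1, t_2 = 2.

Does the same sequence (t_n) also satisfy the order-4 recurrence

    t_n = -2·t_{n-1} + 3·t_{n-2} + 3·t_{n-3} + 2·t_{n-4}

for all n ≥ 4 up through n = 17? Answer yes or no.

Terms t_0..t_17: 6, 1, 2, 10, 27, 63, 145, 336, 781, 1816, 4222, 9815, 22817, 53043, 123310, 286661, 666406, 1549206
n=4: candidate gives 1, actual t_4 = 27 ✗

no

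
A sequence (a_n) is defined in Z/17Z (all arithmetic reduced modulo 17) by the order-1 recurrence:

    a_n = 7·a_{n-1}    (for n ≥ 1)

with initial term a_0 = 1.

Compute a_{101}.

a_1 = 7·1 = 7
a_2 = 7·7 = 15
a_3 = 7·15 = 3
a_4 = 7·3 = 4
a_5 = 7·4 = 11
a_6 = 7·11 = 9
a_7 = 7·9 = 12
a_8 = 7·12 = 16
a_9 = 7·16 = 10
a_10 = 7·10 = 2
a_11 = 7·2 = 14
a_12 = 7·14 = 13
a_13 = 7·13 = 6
a_14 = 7·6 = 8
a_15 = 7·8 = 5
a_16 = 7·5 = 1
(a_16) = (1) = (a_0), so the sequence has period 16.
101 ≡ 5 (mod 16), hence a_101 = a_5 = 11.

11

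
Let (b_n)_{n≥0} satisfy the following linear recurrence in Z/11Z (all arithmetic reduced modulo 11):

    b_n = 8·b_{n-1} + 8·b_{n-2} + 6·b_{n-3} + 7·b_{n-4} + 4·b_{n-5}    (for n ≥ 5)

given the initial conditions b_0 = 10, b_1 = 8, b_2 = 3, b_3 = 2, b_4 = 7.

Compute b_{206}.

7

b_5 = 8·7 + 8·2 + 6·3 + 7·8 + 4·10 = 10
b_6 = 8·10 + 8·7 + 6·2 + 7·3 + 4·8 = 3
b_7 = 8·3 + 8·10 + 6·7 + 7·2 + 4·3 = 7
b_8 = 8·7 + 8·3 + 6·10 + 7·7 + 4·2 = 10
b_9 = 8·10 + 8·7 + 6·3 + 7·10 + 4·7 = 10
b_10 = 8·10 + 8·10 + 6·7 + 7·3 + 4·10 = 10
Continuing the recurrence:
  b_11 = 6;  b_12 = 0;  b_13 = 9;  b_14 = 9;  b_15 = 6;  b_16 = 0
  b_17 = 0;  b_18 = 3;  b_19 = 3;  b_20 = 6;  b_21 = 2;  b_22 = 4
  b_23 = 7;  b_24 = 0;  b_25 = 8;  b_26 = 10;  b_27 = 0;  b_28 = 2
  b_29 = 0;  b_30 = 8;  b_31 = 6;  b_32 = 5;  b_33 = 1;  b_34 = 8
  b_35 = 0;  b_36 = 8;  b_37 = 7;  b_38 = 4;  b_39 = 3;  b_40 = 0
  b_41 = 8;  b_42 = 6;  b_43 = 6;  b_44 = 2;  b_45 = 2;  b_46 = 10
  b_47 = 9;  b_48 = 4;  b_49 = 10;  b_50 = 2;  b_51 = 3;  b_52 = 10
  b_53 = 4;  b_54 = 8;  b_55 = 9;  b_56 = 0;  b_57 = 1;  b_58 = 2
  b_59 = 9;  b_60 = 9;  b_61 = 9;  b_62 = 7;  b_63 = 0;  b_64 = 0
  b_65 = 9;  b_66 = 3;  b_67 = 3;  b_68 = 3;  b_69 = 8;  b_70 = 9
  b_71 = 0;  b_72 = 10;  b_73 = 4;  b_74 = 9;  b_75 = 2;  b_76 = 6
  b_77 = 10;  b_78 = 10;  b_79 = 4;  b_80 = 2;  b_81 = 4;  b_82 = 6
  b_83 = 6;  b_84 = 7;  b_85 = 0;  b_86 = 7;  b_87 = 10;  b_88 = 0
  b_89 = 7;  b_90 = 0;  b_91 = 0;  b_92 = 5;  b_93 = 1;  b_94 = 10
  b_95 = 8;  b_96 = 9;  b_97 = 3;  b_98 = 9;  b_99 = 4;  b_100 = 8
  b_101 = 9;  b_102 = 4;  b_103 = 7;  b_104 = 5;  b_105 = 6;  b_106 = 7
  b_107 = 1;  b_108 = 9;  b_109 = 8;  b_110 = 6;  b_111 = 3;  b_112 = 0
  b_113 = 9;  b_114 = 10;  b_115 = 10;  b_116 = 6;  b_117 = 9;  b_118 = 0
  b_119 = 9;  b_120 = 10;  b_121 = 8;  b_122 = 3;  b_123 = 2;  b_124 = 7
  b_125 = 10;  b_126 = 3;  b_127 = 7;  b_128 = 10;  b_129 = 10;  b_130 = 10
  b_131 = 6;  b_132 = 0;  b_133 = 9;  b_134 = 9;  b_135 = 6;  b_136 = 0
  b_137 = 0;  b_138 = 3;  b_139 = 3;  b_140 = 6;  b_141 = 2;  b_142 = 4
  b_143 = 7;  b_144 = 0;  b_145 = 8;  b_146 = 10;  b_147 = 0;  b_148 = 2
  b_149 = 0;  b_150 = 8;  b_151 = 6;  b_152 = 5;  b_153 = 1;  b_154 = 8
  b_155 = 0;  b_156 = 8;  b_157 = 7;  b_158 = 4;  b_159 = 3;  b_160 = 0
  b_161 = 8;  b_162 = 6;  b_163 = 6;  b_164 = 2;  b_165 = 2;  b_166 = 10
  b_167 = 9;  b_168 = 4;  b_169 = 10;  b_170 = 2;  b_171 = 3;  b_172 = 10
  b_173 = 4;  b_174 = 8;  b_175 = 9;  b_176 = 0;  b_177 = 1;  b_178 = 2
  b_179 = 9;  b_180 = 9;  b_181 = 9;  b_182 = 7;  b_183 = 0;  b_184 = 0
  b_185 = 9;  b_186 = 3;  b_187 = 3;  b_188 = 3;  b_189 = 8;  b_190 = 9
  b_191 = 0;  b_192 = 10;  b_193 = 4;  b_194 = 9;  b_195 = 2;  b_196 = 6
  b_197 = 10;  b_198 = 10;  b_199 = 4;  b_200 = 2;  b_201 = 4;  b_202 = 6
  b_203 = 6;  b_204 = 7
b_205 = 8·7 + 8·6 + 6·6 + 7·4 + 4·2 = 0
b_206 = 8·0 + 8·7 + 6·6 + 7·6 + 4·4 = 7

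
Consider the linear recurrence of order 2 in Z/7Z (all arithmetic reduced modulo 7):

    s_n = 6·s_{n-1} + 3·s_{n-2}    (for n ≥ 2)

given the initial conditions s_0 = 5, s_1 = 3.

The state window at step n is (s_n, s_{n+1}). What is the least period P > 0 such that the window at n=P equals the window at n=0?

24

n=0: window = (5, 3)
n=1: window = (3, 5)
n=2: window = (5, 4)
n=3: window = (4, 4)
n=4: window = (4, 1)
n=5: window = (1, 4)
n=6: window = (4, 6)
n=7: window = (6, 6)
n=8: window = (6, 5)
n=9: window = (5, 6)
n=10: window = (6, 2)
n=11: window = (2, 2)
n=12: window = (2, 4)
n=13: window = (4, 2)
n=14: window = (2, 3)
n=15: window = (3, 3)
n=16: window = (3, 6)
n=17: window = (6, 3)
n=18: window = (3, 1)
n=19: window = (1, 1)
n=20: window = (1, 2)
n=21: window = (2, 1)
n=22: window = (1, 5)
n=23: window = (5, 5)
n=24: window = (5, 3)
window at n=24 equals window at n=0 → period = 24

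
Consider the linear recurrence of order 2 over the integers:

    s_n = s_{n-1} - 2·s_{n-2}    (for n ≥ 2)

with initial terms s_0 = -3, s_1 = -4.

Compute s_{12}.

-42

s_2 = 1·-4 + -2·-3 = 2
s_3 = 1·2 + -2·-4 = 10
s_4 = 1·10 + -2·2 = 6
s_5 = 1·6 + -2·10 = -14
s_6 = 1·-14 + -2·6 = -26
s_7 = 1·-26 + -2·-14 = 2
s_8 = 1·2 + -2·-26 = 54
s_9 = 1·54 + -2·2 = 50
s_10 = 1·50 + -2·54 = -58
s_11 = 1·-58 + -2·50 = -158
s_12 = 1·-158 + -2·-58 = -42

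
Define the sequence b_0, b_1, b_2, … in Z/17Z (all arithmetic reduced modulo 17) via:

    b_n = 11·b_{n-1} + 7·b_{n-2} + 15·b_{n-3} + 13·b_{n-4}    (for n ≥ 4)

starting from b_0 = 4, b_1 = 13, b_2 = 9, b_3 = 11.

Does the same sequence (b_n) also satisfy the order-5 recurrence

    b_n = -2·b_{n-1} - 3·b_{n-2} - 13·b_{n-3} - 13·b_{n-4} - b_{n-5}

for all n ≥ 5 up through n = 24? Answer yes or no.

Terms b_0..b_24: 4, 13, 9, 11, 6, 5, 5, 0, 1, 15, 16, 7, 2, 13, 11, 10, 0, 13, 11, 2, 5, 12, 0, 15, 2
n=5: candidate gives 5, actual b_5 = 5 ✓
n=6: candidate gives 5, actual b_6 = 5 ✓
n=7: candidate gives 0, actual b_7 = 0 ✓
n=8: candidate gives 1, actual b_8 = 1 ✓
n=9: candidate gives 15, actual b_9 = 15 ✓
n=10: candidate gives 16, actual b_10 = 16 ✓
n=11: candidate gives 7, actual b_11 = 7 ✓
n=12: candidate gives 2, actual b_12 = 2 ✓
n=13: candidate gives 13, actual b_13 = 13 ✓
n=14: candidate gives 11, actual b_14 = 11 ✓
n=15: candidate gives 10, actual b_15 = 10 ✓
n=16: candidate gives 0, actual b_16 = 0 ✓
n=17: candidate gives 13, actual b_17 = 13 ✓
n=18: candidate gives 11, actual b_18 = 11 ✓
n=19: candidate gives 2, actual b_19 = 2 ✓
n=20: candidate gives 5, actual b_20 = 5 ✓
n=21: candidate gives 12, actual b_21 = 12 ✓
n=22: candidate gives 0, actual b_22 = 0 ✓
n=23: candidate gives 15, actual b_23 = 15 ✓
n=24: candidate gives 2, actual b_24 = 2 ✓

yes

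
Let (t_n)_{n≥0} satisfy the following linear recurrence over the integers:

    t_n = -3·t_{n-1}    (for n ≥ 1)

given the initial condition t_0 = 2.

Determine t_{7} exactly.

-4374

t_1 = -3·2 = -6
t_2 = -3·-6 = 18
t_3 = -3·18 = -54
t_4 = -3·-54 = 162
t_5 = -3·162 = -486
t_6 = -3·-486 = 1458
t_7 = -3·1458 = -4374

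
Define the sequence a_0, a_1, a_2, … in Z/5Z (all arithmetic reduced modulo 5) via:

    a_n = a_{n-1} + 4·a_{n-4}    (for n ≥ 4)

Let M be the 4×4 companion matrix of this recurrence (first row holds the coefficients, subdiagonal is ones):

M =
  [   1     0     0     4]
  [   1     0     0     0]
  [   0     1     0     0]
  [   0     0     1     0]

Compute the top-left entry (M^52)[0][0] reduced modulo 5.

1

(M^52)[0][0] is the top entry after applying M 52 times to the unit state (1, 0, 0, 0). Equivalently it is h_{55} for the auxiliary sequence (h_n) obeying the same recurrence with h_3 = 1 and h_i = 0 for 0 ≤ i < 3:
h_4 = 1·1 + 0·0 + 0·0 + 4·0 = 1
h_5 = 1·1 + 0·1 + 0·0 + 4·0 = 1
h_6 = 1·1 + 0·1 + 0·1 + 4·0 = 1
h_7 = 1·1 + 0·1 + 0·1 + 4·1 = 0
h_8 = 1·0 + 0·1 + 0·1 + 4·1 = 4
h_9 = 1·4 + 0·0 + 0·1 + 4·1 = 3
h_10 = 1·3 + 0·4 + 0·0 + 4·1 = 2
h_11 = 1·2 + 0·3 + 0·4 + 4·0 = 2
h_12 = 1·2 + 0·2 + 0·3 + 4·4 = 3
h_13 = 1·3 + 0·2 + 0·2 + 4·3 = 0
h_14 = 1·0 + 0·3 + 0·2 + 4·2 = 3
h_15 = 1·3 + 0·0 + 0·3 + 4·2 = 1
h_16 = 1·1 + 0·3 + 0·0 + 4·3 = 3
h_17 = 1·3 + 0·1 + 0·3 + 4·0 = 3
h_18 = 1·3 + 0·3 + 0·1 + 4·3 = 0
h_19 = 1·0 + 0·3 + 0·3 + 4·1 = 4
h_20 = 1·4 + 0·0 + 0·3 + 4·3 = 1
h_21 = 1·1 + 0·4 + 0·0 + 4·3 = 3
h_22 = 1·3 + 0·1 + 0·4 + 4·0 = 3
h_23 = 1·3 + 0·3 + 0·1 + 4·4 = 4
h_24 = 1·4 + 0·3 + 0·3 + 4·1 = 3
h_25 = 1·3 + 0·4 + 0·3 + 4·3 = 0
h_26 = 1·0 + 0·3 + 0·4 + 4·3 = 2
h_27 = 1·2 + 0·0 + 0·3 + 4·4 = 3
h_28 = 1·3 + 0·2 + 0·0 + 4·3 = 0
h_29 = 1·0 + 0·3 + 0·2 + 4·0 = 0
h_30 = 1·0 + 0·0 + 0·3 + 4·2 = 3
h_31 = 1·3 + 0·0 + 0·0 + 4·3 = 0
h_32 = 1·0 + 0·3 + 0·0 + 4·0 = 0
h_33 = 1·0 + 0·0 + 0·3 + 4·0 = 0
h_34 = 1·0 + 0·0 + 0·0 + 4·3 = 2
h_35 = 1·2 + 0·0 + 0·0 + 4·0 = 2
h_36 = 1·2 + 0·2 + 0·0 + 4·0 = 2
h_37 = 1·2 + 0·2 + 0·2 + 4·0 = 2
h_38 = 1·2 + 0·2 + 0·2 + 4·2 = 0
h_39 = 1·0 + 0·2 + 0·2 + 4·2 = 3
h_40 = 1·3 + 0·0 + 0·2 + 4·2 = 1
h_41 = 1·1 + 0·3 + 0·0 + 4·2 = 4
h_42 = 1·4 + 0·1 + 0·3 + 4·0 = 4
h_43 = 1·4 + 0·4 + 0·1 + 4·3 = 1
h_44 = 1·1 + 0·4 + 0·4 + 4·1 = 0
h_45 = 1·0 + 0·1 + 0·4 + 4·4 = 1
h_46 = 1·1 + 0·0 + 0·1 + 4·4 = 2
h_47 = 1·2 + 0·1 + 0·0 + 4·1 = 1
h_48 = 1·1 + 0·2 + 0·1 + 4·0 = 1
h_49 = 1·1 + 0·1 + 0·2 + 4·1 = 0
h_50 = 1·0 + 0·1 + 0·1 + 4·2 = 3
h_51 = 1·3 + 0·0 + 0·1 + 4·1 = 2
h_52 = 1·2 + 0·3 + 0·0 + 4·1 = 1
h_53 = 1·1 + 0·2 + 0·3 + 4·0 = 1
h_54 = 1·1 + 0·1 + 0·2 + 4·3 = 3
h_55 = 1·3 + 0·1 + 0·1 + 4·2 = 1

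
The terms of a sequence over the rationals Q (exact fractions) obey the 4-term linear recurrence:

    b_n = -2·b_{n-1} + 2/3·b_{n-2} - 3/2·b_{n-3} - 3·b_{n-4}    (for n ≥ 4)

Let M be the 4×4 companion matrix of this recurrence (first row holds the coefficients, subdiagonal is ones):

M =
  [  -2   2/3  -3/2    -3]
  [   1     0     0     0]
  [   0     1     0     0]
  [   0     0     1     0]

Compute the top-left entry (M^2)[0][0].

14/3

(M^2)[0][0] is the top entry after applying M 2 times to the unit state (1, 0, 0, 0). Equivalently it is h_{5} for the auxiliary sequence (h_n) obeying the same recurrence with h_3 = 1 and h_i = 0 for 0 ≤ i < 3:
h_4 = -2·1 + 2/3·0 + -3/2·0 + -3·0 = -2
h_5 = -2·-2 + 2/3·1 + -3/2·0 + -3·0 = 14/3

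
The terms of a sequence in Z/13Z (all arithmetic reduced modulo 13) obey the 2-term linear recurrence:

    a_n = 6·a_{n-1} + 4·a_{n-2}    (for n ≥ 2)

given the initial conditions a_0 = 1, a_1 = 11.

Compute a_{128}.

a_2 = 6·11 + 4·1 = 5
a_3 = 6·5 + 4·11 = 9
a_4 = 6·9 + 4·5 = 9
a_5 = 6·9 + 4·9 = 12
a_6 = 6·12 + 4·9 = 4
a_7 = 6·4 + 4·12 = 7
a_8 = 6·7 + 4·4 = 6
a_9 = 6·6 + 4·7 = 12
a_10 = 6·12 + 4·6 = 5
a_11 = 6·5 + 4·12 = 0
a_12 = 6·0 + 4·5 = 7
a_13 = 6·7 + 4·0 = 3
a_14 = 6·3 + 4·7 = 7
a_15 = 6·7 + 4·3 = 2
a_16 = 6·2 + 4·7 = 1
a_17 = 6·1 + 4·2 = 1
a_18 = 6·1 + 4·1 = 10
a_19 = 6·10 + 4·1 = 12
a_20 = 6·12 + 4·10 = 8
a_21 = 6·8 + 4·12 = 5
a_22 = 6·5 + 4·8 = 10
a_23 = 6·10 + 4·5 = 2
a_24 = 6·2 + 4·10 = 0
a_25 = 6·0 + 4·2 = 8
a_26 = 6·8 + 4·0 = 9
a_27 = 6·9 + 4·8 = 8
a_28 = 6·8 + 4·9 = 6
a_29 = 6·6 + 4·8 = 3
a_30 = 6·3 + 4·6 = 3
a_31 = 6·3 + 4·3 = 4
a_32 = 6·4 + 4·3 = 10
a_33 = 6·10 + 4·4 = 11
a_34 = 6·11 + 4·10 = 2
a_35 = 6·2 + 4·11 = 4
a_36 = 6·4 + 4·2 = 6
a_37 = 6·6 + 4·4 = 0
a_38 = 6·0 + 4·6 = 11
a_39 = 6·11 + 4·0 = 1
a_40 = 6·1 + 4·11 = 11
(a_39, a_40) = (1, 11) = (a_0, a_1), so the sequence has period 39.
128 ≡ 11 (mod 39), hence a_128 = a_11 = 0.

0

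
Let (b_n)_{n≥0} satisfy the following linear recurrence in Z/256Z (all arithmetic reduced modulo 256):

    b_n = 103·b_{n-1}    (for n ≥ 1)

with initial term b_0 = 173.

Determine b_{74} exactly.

29

b_1 = 103·173 = 155
b_2 = 103·155 = 93
b_3 = 103·93 = 107
b_4 = 103·107 = 13
b_5 = 103·13 = 59
b_6 = 103·59 = 189
b_7 = 103·189 = 11
b_8 = 103·11 = 109
b_9 = 103·109 = 219
b_10 = 103·219 = 29
b_11 = 103·29 = 171
b_12 = 103·171 = 205
b_13 = 103·205 = 123
b_14 = 103·123 = 125
b_15 = 103·125 = 75
b_16 = 103·75 = 45
b_17 = 103·45 = 27
b_18 = 103·27 = 221
b_19 = 103·221 = 235
b_20 = 103·235 = 141
b_21 = 103·141 = 187
b_22 = 103·187 = 61
b_23 = 103·61 = 139
b_24 = 103·139 = 237
b_25 = 103·237 = 91
b_26 = 103·91 = 157
b_27 = 103·157 = 43
b_28 = 103·43 = 77
b_29 = 103·77 = 251
b_30 = 103·251 = 253
b_31 = 103·253 = 203
b_32 = 103·203 = 173
(b_32) = (173) = (b_0), so the sequence has period 32.
74 ≡ 10 (mod 32), hence b_74 = b_10 = 29.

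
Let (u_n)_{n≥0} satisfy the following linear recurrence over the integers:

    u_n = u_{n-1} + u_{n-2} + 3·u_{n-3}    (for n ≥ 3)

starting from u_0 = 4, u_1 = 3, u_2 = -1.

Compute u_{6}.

97

u_3 = 1·-1 + 1·3 + 3·4 = 14
u_4 = 1·14 + 1·-1 + 3·3 = 22
u_5 = 1·22 + 1·14 + 3·-1 = 33
u_6 = 1·33 + 1·22 + 3·14 = 97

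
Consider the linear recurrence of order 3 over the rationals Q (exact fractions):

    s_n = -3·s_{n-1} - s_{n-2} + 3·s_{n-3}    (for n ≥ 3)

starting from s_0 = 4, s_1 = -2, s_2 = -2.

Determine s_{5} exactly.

s_3 = -3·-2 + -1·-2 + 3·4 = 20
s_4 = -3·20 + -1·-2 + 3·-2 = -64
s_5 = -3·-64 + -1·20 + 3·-2 = 166

166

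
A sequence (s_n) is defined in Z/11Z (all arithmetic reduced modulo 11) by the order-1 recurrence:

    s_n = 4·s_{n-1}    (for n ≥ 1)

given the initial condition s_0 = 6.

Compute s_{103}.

s_1 = 4·6 = 2
s_2 = 4·2 = 8
s_3 = 4·8 = 10
s_4 = 4·10 = 7
s_5 = 4·7 = 6
(s_5) = (6) = (s_0), so the sequence has period 5.
103 ≡ 3 (mod 5), hence s_103 = s_3 = 10.

10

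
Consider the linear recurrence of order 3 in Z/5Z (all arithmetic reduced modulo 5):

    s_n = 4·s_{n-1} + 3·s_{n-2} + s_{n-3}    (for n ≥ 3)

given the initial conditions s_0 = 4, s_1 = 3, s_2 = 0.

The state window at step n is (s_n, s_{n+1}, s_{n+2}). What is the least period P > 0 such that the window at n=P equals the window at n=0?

24

n=0: window = (4, 3, 0)
n=1: window = (3, 0, 3)
n=2: window = (0, 3, 0)
n=3: window = (3, 0, 4)
n=4: window = (0, 4, 4)
n=5: window = (4, 4, 3)
n=6: window = (4, 3, 3)
n=7: window = (3, 3, 0)
n=8: window = (3, 0, 2)
n=9: window = (0, 2, 1)
n=10: window = (2, 1, 0)
n=11: window = (1, 0, 0)
n=12: window = (0, 0, 1)
n=13: window = (0, 1, 4)
n=14: window = (1, 4, 4)
n=15: window = (4, 4, 4)
n=16: window = (4, 4, 2)
n=17: window = (4, 2, 4)
n=18: window = (2, 4, 1)
n=19: window = (4, 1, 3)
n=20: window = (1, 3, 4)
n=21: window = (3, 4, 1)
n=22: window = (4, 1, 4)
n=23: window = (1, 4, 3)
n=24: window = (4, 3, 0)
window at n=24 equals window at n=0 → period = 24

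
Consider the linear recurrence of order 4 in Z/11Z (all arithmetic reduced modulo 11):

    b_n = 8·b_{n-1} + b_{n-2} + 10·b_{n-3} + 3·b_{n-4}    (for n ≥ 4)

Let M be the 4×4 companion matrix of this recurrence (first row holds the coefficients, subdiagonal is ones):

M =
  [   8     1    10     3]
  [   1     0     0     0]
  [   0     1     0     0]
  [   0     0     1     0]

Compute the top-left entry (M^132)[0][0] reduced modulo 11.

(M^132)[0][0] is the top entry after applying M 132 times to the unit state (1, 0, 0, 0). Equivalently it is h_{135} for the auxiliary sequence (h_n) obeying the same recurrence with h_3 = 1 and h_i = 0 for 0 ≤ i < 3:
h_4 = 8·1 + 1·0 + 10·0 + 3·0 = 8
h_5 = 8·8 + 1·1 + 10·0 + 3·0 = 10
h_6 = 8·10 + 1·8 + 10·1 + 3·0 = 10
h_7 = 8·10 + 1·10 + 10·8 + 3·1 = 8
h_8 = 8·8 + 1·10 + 10·10 + 3·8 = 0
h_9 = 8·0 + 1·8 + 10·10 + 3·10 = 6
Continuing the recurrence:
  h_10 = 4;  h_11 = 7;  h_12 = 10;  h_13 = 2;  h_14 = 9;  h_15 = 8
  h_16 = 2;  h_17 = 10;  h_18 = 2;  h_19 = 4;  h_20 = 8;  h_21 = 8
  h_22 = 8;  h_23 = 10;  h_24 = 5;  h_25 = 0;  h_26 = 8;  h_27 = 1
  h_28 = 9;  h_29 = 10;  h_30 = 2;  h_31 = 9;  h_32 = 3;  h_33 = 6
  h_34 = 4;  h_35 = 7;  h_36 = 8;  h_37 = 8;  h_38 = 0;  h_39 = 10
  h_40 = 8;  h_41 = 10;  h_42 = 1;  h_43 = 7;  h_44 = 5;  h_45 = 10
  h_46 = 4;  h_47 = 3;  h_48 = 0;  h_49 = 7;  h_50 = 10;  h_51 = 8
  h_52 = 1;  h_53 = 5;  h_54 = 8;  h_55 = 4;  h_56 = 5;  h_57 = 7
  h_58 = 4;  h_59 = 2;  h_60 = 6;  h_61 = 1;  h_62 = 2;  h_63 = 6
  h_64 = 1;  h_65 = 4;  h_66 = 0;  h_67 = 10;  h_68 = 2;  h_69 = 5
  h_70 = 10;  h_71 = 3;  h_72 = 2;  h_73 = 2;  h_74 = 1;  h_75 = 6
  h_76 = 9;  h_77 = 6;  h_78 = 10;  h_79 = 7;  h_80 = 10;  h_81 = 7
  h_82 = 1;  h_83 = 4;  h_84 = 1;  h_85 = 10;  h_86 = 3;  h_87 = 1
  h_88 = 4;  h_89 = 5;  h_90 = 8;  h_91 = 2;  h_92 = 9;  h_93 = 4
  h_94 = 8;  h_95 = 10;  h_96 = 1;  h_97 = 0;  h_98 = 4;  h_99 = 6
  h_100 = 0;  h_101 = 2;  h_102 = 0;  h_103 = 9;  h_104 = 4;  h_105 = 3
  h_106 = 8;  h_107 = 2;  h_108 = 0;  h_109 = 3;  h_110 = 2;  h_111 = 3
  h_112 = 1;  h_113 = 7;  h_114 = 5;  h_115 = 0;  h_116 = 1;  h_117 = 2
  h_118 = 10;  h_119 = 4;  h_120 = 10;  h_121 = 3;  h_122 = 5;  h_123 = 1
  h_124 = 7;  h_125 = 6;  h_126 = 3;  h_127 = 4;  h_128 = 6;  h_129 = 1
  h_130 = 8;  h_131 = 5;  h_132 = 10;  h_133 = 3
h_134 = 8·3 + 1·10 + 10·5 + 3·8 = 9
h_135 = 8·9 + 1·3 + 10·10 + 3·5 = 3

3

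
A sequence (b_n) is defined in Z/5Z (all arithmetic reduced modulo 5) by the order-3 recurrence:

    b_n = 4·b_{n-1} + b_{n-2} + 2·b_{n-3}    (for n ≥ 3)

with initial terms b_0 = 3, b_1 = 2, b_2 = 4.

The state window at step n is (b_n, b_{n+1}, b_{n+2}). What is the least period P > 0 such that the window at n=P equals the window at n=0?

n=0: window = (3, 2, 4)
n=1: window = (2, 4, 4)
n=2: window = (4, 4, 4)
n=3: window = (4, 4, 3)
n=4: window = (4, 3, 4)
n=5: window = (3, 4, 2)
n=6: window = (4, 2, 3)
n=7: window = (2, 3, 2)
n=8: window = (3, 2, 0)
n=9: window = (2, 0, 3)
n=10: window = (0, 3, 1)
n=11: window = (3, 1, 2)
n=12: window = (1, 2, 0)
n=13: window = (2, 0, 4)
n=14: window = (0, 4, 0)
n=15: window = (4, 0, 4)
n=16: window = (0, 4, 4)
n=17: window = (4, 4, 0)
n=18: window = (4, 0, 2)
n=19: window = (0, 2, 1)
n=20: window = (2, 1, 1)
n=21: window = (1, 1, 4)
n=22: window = (1, 4, 4)
n=23: window = (4, 4, 2)
n=24: window = (4, 2, 0)
n=25: window = (2, 0, 0)
n=26: window = (0, 0, 4)
n=27: window = (0, 4, 1)
n=28: window = (4, 1, 3)
n=29: window = (1, 3, 1)
n=30: window = (3, 1, 4)
n=31: window = (1, 4, 3)
n=32: window = (4, 3, 3)
n=33: window = (3, 3, 3)
n=34: window = (3, 3, 1)
n=35: window = (3, 1, 3)
n=36: window = (1, 3, 4)
n=37: window = (3, 4, 1)
n=38: window = (4, 1, 4)
n=39: window = (1, 4, 0)
n=40: window = (4, 0, 1)
…
n=122: window = (3, 4, 3)
n=123: window = (4, 3, 2)
n=124: window = (3, 2, 4)
window at n=124 equals window at n=0 → period = 124

124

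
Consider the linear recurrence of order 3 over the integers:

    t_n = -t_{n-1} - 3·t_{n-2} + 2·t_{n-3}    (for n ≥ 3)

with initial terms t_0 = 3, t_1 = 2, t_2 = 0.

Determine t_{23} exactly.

t_3 = -1·0 + -3·2 + 2·3 = 0
t_4 = -1·0 + -3·0 + 2·2 = 4
t_5 = -1·4 + -3·0 + 2·0 = -4
t_6 = -1·-4 + -3·4 + 2·0 = -8
t_7 = -1·-8 + -3·-4 + 2·4 = 28
t_8 = -1·28 + -3·-8 + 2·-4 = -12
t_9 = -1·-12 + -3·28 + 2·-8 = -88
t_10 = -1·-88 + -3·-12 + 2·28 = 180
t_11 = -1·180 + -3·-88 + 2·-12 = 60
t_12 = -1·60 + -3·180 + 2·-88 = -776
t_13 = -1·-776 + -3·60 + 2·180 = 956
t_14 = -1·956 + -3·-776 + 2·60 = 1492
t_15 = -1·1492 + -3·956 + 2·-776 = -5912
t_16 = -1·-5912 + -3·1492 + 2·956 = 3348
t_17 = -1·3348 + -3·-5912 + 2·1492 = 17372
t_18 = -1·17372 + -3·3348 + 2·-5912 = -39240
t_19 = -1·-39240 + -3·17372 + 2·3348 = -6180
t_20 = -1·-6180 + -3·-39240 + 2·17372 = 158644
t_21 = -1·158644 + -3·-6180 + 2·-39240 = -218584
t_22 = -1·-218584 + -3·158644 + 2·-6180 = -269708
t_23 = -1·-269708 + -3·-218584 + 2·158644 = 1242748

1242748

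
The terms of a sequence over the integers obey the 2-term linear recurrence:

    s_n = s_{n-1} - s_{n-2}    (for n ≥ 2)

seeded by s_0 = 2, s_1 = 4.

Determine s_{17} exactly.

s_2 = 1·4 + -1·2 = 2
s_3 = 1·2 + -1·4 = -2
s_4 = 1·-2 + -1·2 = -4
s_5 = 1·-4 + -1·-2 = -2
s_6 = 1·-2 + -1·-4 = 2
s_7 = 1·2 + -1·-2 = 4
(s_6, s_7) = (2, 4) = (s_0, s_1), so the sequence has period 6.
17 ≡ 5 (mod 6), hence s_17 = s_5 = -2.

-2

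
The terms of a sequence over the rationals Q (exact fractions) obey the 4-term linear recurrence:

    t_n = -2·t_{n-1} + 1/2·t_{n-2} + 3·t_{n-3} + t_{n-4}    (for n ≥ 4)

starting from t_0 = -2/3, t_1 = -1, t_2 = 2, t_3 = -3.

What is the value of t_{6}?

1

t_4 = -2·-3 + 1/2·2 + 3·-1 + 1·-2/3 = 10/3
t_5 = -2·10/3 + 1/2·-3 + 3·2 + 1·-1 = -19/6
t_6 = -2·-19/6 + 1/2·10/3 + 3·-3 + 1·2 = 1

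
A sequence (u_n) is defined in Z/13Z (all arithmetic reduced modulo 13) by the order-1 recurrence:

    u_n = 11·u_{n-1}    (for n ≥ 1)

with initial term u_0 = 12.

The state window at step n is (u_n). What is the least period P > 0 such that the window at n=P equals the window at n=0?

12

n=0: window = (12)
n=1: window = (2)
n=2: window = (9)
n=3: window = (8)
n=4: window = (10)
n=5: window = (6)
n=6: window = (1)
n=7: window = (11)
n=8: window = (4)
n=9: window = (5)
n=10: window = (3)
n=11: window = (7)
n=12: window = (12)
window at n=12 equals window at n=0 → period = 12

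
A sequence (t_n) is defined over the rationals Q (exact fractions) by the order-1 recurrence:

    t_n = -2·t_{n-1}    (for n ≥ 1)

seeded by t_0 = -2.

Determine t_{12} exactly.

t_1 = -2·-2 = 4
t_2 = -2·4 = -8
t_3 = -2·-8 = 16
t_4 = -2·16 = -32
t_5 = -2·-32 = 64
t_6 = -2·64 = -128
t_7 = -2·-128 = 256
t_8 = -2·256 = -512
t_9 = -2·-512 = 1024
t_10 = -2·1024 = -2048
t_11 = -2·-2048 = 4096
t_12 = -2·4096 = -8192

-8192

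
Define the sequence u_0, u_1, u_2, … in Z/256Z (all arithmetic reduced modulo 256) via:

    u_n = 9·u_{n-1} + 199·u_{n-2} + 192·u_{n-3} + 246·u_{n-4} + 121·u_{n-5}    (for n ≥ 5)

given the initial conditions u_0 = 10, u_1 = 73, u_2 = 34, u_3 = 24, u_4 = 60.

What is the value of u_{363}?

14

u_5 = 9·60 + 199·24 + 192·34 + 246·73 + 121·10 = 36
u_6 = 9·36 + 199·60 + 192·24 + 246·34 + 121·73 = 21
u_7 = 9·21 + 199·36 + 192·60 + 246·24 + 121·34 = 219
u_8 = 9·219 + 199·21 + 192·36 + 246·60 + 121·24 = 6
u_9 = 9·6 + 199·219 + 192·21 + 246·36 + 121·60 = 39
u_10 = 9·39 + 199·6 + 192·219 + 246·21 + 121·36 = 123
Continuing the recurrence:
  u_11 = 131;  u_12 = 191;  u_13 = 28;  u_14 = 86;  u_15 = 15;  u_16 = 214
  u_17 = 222;  u_18 = 72;  u_19 = 170;  u_20 = 45;  u_21 = 53;  u_22 = 118
  u_23 = 125;  u_24 = 119;  u_25 = 13;  u_26 = 39;  u_27 = 158;  u_28 = 14
  u_29 = 77;  u_30 = 182;  u_31 = 4;  u_32 = 128;  u_33 = 184;  u_34 = 65
  u_35 = 47;  u_36 = 18;  u_37 = 59;  u_38 = 191;  u_39 = 247;  u_40 = 235
  u_41 = 184;  u_42 = 210;  u_43 = 75;  u_44 = 114;  u_45 = 178;  u_46 = 228
  u_47 = 54;  u_48 = 161;  u_49 = 145;  u_50 = 250;  u_51 = 233;  u_52 = 131
  u_53 = 169;  u_54 = 75;  u_55 = 82;  u_56 = 242;  u_57 = 209;  u_58 = 234
  u_59 = 112;  u_60 = 228;  u_61 = 204;  u_62 = 13;  u_63 = 67;  u_64 = 126
  u_65 = 15;  u_66 = 163;  u_67 = 107;  u_68 = 119;  u_69 = 148;  u_70 = 174
  u_71 = 71;  u_72 = 174;  u_73 = 70;  u_74 = 32;  u_75 = 130;  u_76 = 181
  u_77 = 237;  u_78 = 94;  u_79 = 85;  u_80 = 47;  u_81 = 133;  u_82 = 79
  u_83 = 134;  u_84 = 54;  u_85 = 85;  u_86 = 62;  u_87 = 220;  u_88 = 232
  u_89 = 224;  u_90 = 249;  u_91 = 151;  u_92 = 202;  u_93 = 35;  u_94 = 167
  u_95 = 95;  u_96 = 227;  u_97 = 48;  u_98 = 106;  u_99 = 131;  u_100 = 10
  u_101 = 26;  u_102 = 124;  u_103 = 14;  u_104 = 233;  u_105 = 201;  u_106 = 34
  u_107 = 65;  u_108 = 251;  u_109 = 33;  u_110 = 179;  u_111 = 186;  u_112 = 90
  u_113 = 89;  u_114 = 50;  u_115 = 200;  u_116 = 12;  u_117 = 116;  u_118 = 133
  u_119 = 171;  u_120 = 118;  u_121 = 247;  u_122 = 75;  u_123 = 83;  u_124 = 175
  u_125 = 12;  u_126 = 134;  u_127 = 127;  u_128 = 6;  u_129 = 174;  u_130 = 120
  u_131 = 90;  u_132 = 189;  u_133 = 165;  u_134 = 198;  u_135 = 45;  u_136 = 103
  u_137 = 253;  u_138 = 247;  u_139 = 110;  u_140 = 222;  u_141 = 93;  u_142 = 70
  u_143 = 180;  u_144 = 208;  u_145 = 8;  u_146 = 49;  u_147 = 255;  u_148 = 2
  u_149 = 11;  u_150 = 15;  u_151 = 199;  u_152 = 91;  u_153 = 168;  u_154 = 130
  u_155 = 187;  u_156 = 34;  u_157 = 130;  u_158 = 148;  u_159 = 230;  u_160 = 177
  u_161 = 1;  u_162 = 202;  u_163 = 153;  u_164 = 243;  u_165 = 153;  u_166 = 155
  u_167 = 34;  u_168 = 66;  u_169 = 225;  u_170 = 250;  u_171 = 32;  u_172 = 180
  u_173 = 28;  u_174 = 125;  u_175 = 19;  u_176 = 238;  u_177 = 223;  u_178 = 115
  u_179 = 59;  u_180 = 103;  u_181 = 132;  u_182 = 222;  u_183 = 183;  u_184 = 222
  u_185 = 22;  u_186 = 80;  u_187 = 50;  u_188 = 69;  u_189 = 93;  u_190 = 174
  u_191 = 5;  u_192 = 31;  u_193 = 117;  u_194 = 31;  u_195 = 86;  u_196 = 6
  u_197 = 101;  u_198 = 206;  u_199 = 140;  u_200 = 56;  u_201 = 48;  u_202 = 233
  u_203 = 103;  u_204 = 186;  u_205 = 243;  u_206 = 247;  u_207 = 47;  u_208 = 83
  u_209 = 32;  u_210 = 26;  u_211 = 243;  u_212 = 186;  u_213 = 234;  u_214 = 44
  u_215 = 190;  u_216 = 249;  u_217 = 57;  u_218 = 242;  u_219 = 241;  u_220 = 107
  u_221 = 17;  u_222 = 3;  u_223 = 138;  u_224 = 170;  u_225 = 105;  u_226 = 66
  u_227 = 120;  u_228 = 220;  u_229 = 196;  u_230 = 245;  u_231 = 123;  u_232 = 230
  u_233 = 199;  u_234 = 27;  u_235 = 35;  u_236 = 159;  u_237 = 252;  u_238 = 182
  u_239 = 239;  u_240 = 54;  u_241 = 126;  u_242 = 168;  u_243 = 10;  u_244 = 77
  u_245 = 21;  u_246 = 22;  u_247 = 221;  u_248 = 87;  u_249 = 237;  u_250 = 199
  u_251 = 62;  u_252 = 174;  u_253 = 109;  u_254 = 214;  u_255 = 100;  u_256 = 32
  u_257 = 88;  u_258 = 33;  u_259 = 207;  u_260 = 242;  u_261 = 219;  u_262 = 95
  u_263 = 151;  u_264 = 203;  u_265 = 152;  u_266 = 50;  u_267 = 43;  u_268 = 210
  u_269 = 82;  u_270 = 68;  u_271 = 150;  u_272 = 193;  u_273 = 113;  u_274 = 154
  u_275 = 73;  u_276 = 99;  u_277 = 137;  u_278 = 235;  u_279 = 242;  u_280 = 146
  u_281 = 241;  u_282 = 10;  u_283 = 208;  u_284 = 132;  u_285 = 108;  u_286 = 237
  u_287 = 227;  u_288 = 94;  u_289 = 175;  u_290 = 67;  u_291 = 11;  u_292 = 87
  u_293 = 116;  u_294 = 14;  u_295 = 39;  u_296 = 14;  u_297 = 230;  u_298 = 128
  u_299 = 226;  u_300 = 213;  u_301 = 205;  u_302 = 254;  u_303 = 181;  u_304 = 15
  u_305 = 101;  u_306 = 239;  u_307 = 38;  u_308 = 214;  u_309 = 117;  u_310 = 94
  u_311 = 60;  u_312 = 136;  u_313 = 128;  u_314 = 217;  u_315 = 55;  u_316 = 170
  u_317 = 195;  u_318 = 71;  u_319 = 255;  u_320 = 195;  u_321 = 16;  u_322 = 202
  u_323 = 99;  u_324 = 106;  u_325 = 186;  u_326 = 220;  u_327 = 110;  u_328 = 9
  u_329 = 169;  u_330 = 194;  u_331 = 161;  u_332 = 219;  u_333 = 1;  u_334 = 83
  u_335 = 90;  u_336 = 250;  u_337 = 121;  u_338 = 82;  u_339 = 40;  u_340 = 172
  u_341 = 20;  u_342 = 101;  u_343 = 75;  u_344 = 86;  u_345 = 151;  u_346 = 235
  u_347 = 243;  u_348 = 143;  u_349 = 236;  u_350 = 230;  u_351 = 95;  u_352 = 102
  u_353 = 78;  u_354 = 216;  u_355 = 186;  u_356 = 221;  u_357 = 133;  u_358 = 102
  u_359 = 141;  u_360 = 71;  u_361 = 221
u_362 = 9·221 + 199·71 + 192·141 + 246·102 + 121·133 = 151
u_363 = 9·151 + 199·221 + 192·71 + 246·141 + 121·102 = 14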